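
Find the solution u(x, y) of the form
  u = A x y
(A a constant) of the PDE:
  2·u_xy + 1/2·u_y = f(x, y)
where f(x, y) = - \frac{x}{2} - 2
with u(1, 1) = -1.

Answer: u(x, y) = - x y

Derivation:
Substitute the ansatz u = A x y into the left-hand side.
Derivatives of the ansatz:
  u_xy = A
  u_y = A x
Term by term:
  2·u_xy = 2 A
  1/2·u_y = \frac{A x}{2}
So the left-hand side equals
  \frac{A x}{2} + 2 A
This must equal f(x, y) = - \frac{x}{2} - 2 identically.
Matching coefficients of the independent functions:
  [constant term]:  2 A = -2
  [x]:  \frac{A}{2} = - \frac{1}{2}
Solving: A = -1.
Check against the point condition:
  u(1, 1) = -1  ⟹  A = -1  ✓
Hence u(x, y) = - x y.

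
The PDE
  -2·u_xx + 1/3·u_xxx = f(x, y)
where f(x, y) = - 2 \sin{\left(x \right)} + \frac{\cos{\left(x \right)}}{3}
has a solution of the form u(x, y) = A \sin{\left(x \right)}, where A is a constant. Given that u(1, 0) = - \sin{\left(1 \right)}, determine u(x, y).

Answer: u(x, y) = - \sin{\left(x \right)}

Derivation:
Substitute the ansatz u = A \sin{\left(x \right)} into the left-hand side.
Derivatives of the ansatz:
  u_xx = - A \sin{\left(x \right)}
  u_xxx = - A \cos{\left(x \right)}
Term by term:
  -2·u_xx = 2 A \sin{\left(x \right)}
  1/3·u_xxx = - \frac{A \cos{\left(x \right)}}{3}
So the left-hand side equals
  2 A \sin{\left(x \right)} - \frac{A \cos{\left(x \right)}}{3}
This must equal f(x, y) = - 2 \sin{\left(x \right)} + \frac{\cos{\left(x \right)}}{3} identically.
Matching coefficients of the independent functions:
  [\sin{\left(x \right)}]:  2 A = -2
  [\cos{\left(x \right)}]:  - \frac{A}{3} = \frac{1}{3}
Solving: A = -1.
Check against the point condition:
  u(1, 0) = - \sin{\left(1 \right)}  ⟹  A \sin{\left(1 \right)} = - \sin{\left(1 \right)}  ✓
Hence u(x, y) = - \sin{\left(x \right)}.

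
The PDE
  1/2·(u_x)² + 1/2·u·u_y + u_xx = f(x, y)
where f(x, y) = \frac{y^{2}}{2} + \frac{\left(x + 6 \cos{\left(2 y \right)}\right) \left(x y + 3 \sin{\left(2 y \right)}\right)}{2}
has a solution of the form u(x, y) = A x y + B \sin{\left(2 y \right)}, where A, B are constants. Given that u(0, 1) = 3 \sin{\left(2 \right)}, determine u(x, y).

Substitute the ansatz u = A x y + B \sin{\left(2 y \right)} into the left-hand side.
Derivatives of the ansatz:
  u_x = A y
  u_y = A x + 2 B \cos{\left(2 y \right)}
  u_xx = 0
Term by term:
  1/2·(u_x)² = \frac{A^{2} y^{2}}{2}
  1/2·u·u_y = \frac{A^{2} x^{2} y}{2} + A B x y \cos{\left(2 y \right)} + \frac{A B x \sin{\left(2 y \right)}}{2} + B^{2} \sin{\left(2 y \right)} \cos{\left(2 y \right)}
  u_xx = 0
So the left-hand side equals
  \frac{A^{2} x^{2} y}{2} + \frac{A^{2} y^{2}}{2} + A B x y \cos{\left(2 y \right)} + \frac{A B x \sin{\left(2 y \right)}}{2} + B^{2} \sin{\left(2 y \right)} \cos{\left(2 y \right)}
This must equal f(x, y) identically; expanded, f = \frac{x^{2} y}{2} + 3 x y \cos{\left(2 y \right)} + \frac{3 x \sin{\left(2 y \right)}}{2} + \frac{y^{2}}{2} + 9 \sin{\left(2 y \right)} \cos{\left(2 y \right)}.
Matching coefficients of the independent functions:
  [y^{2}, x^{2} y]:  \frac{A^{2}}{2} = \frac{1}{2}
  [x \sin{\left(2 y \right)}]:  \frac{A B}{2} = \frac{3}{2}
  [\sin{\left(2 y \right)} \cos{\left(2 y \right)}]:  B^{2} = 9
  [x y \cos{\left(2 y \right)}]:  A B = 3
These equations allow (A, B) = (-1, -3) or (1, 3).
Impose the point condition(s):
  u(0, 1) = 3 \sin{\left(2 \right)}  ⟹  B \sin{\left(2 \right)} = 3 \sin{\left(2 \right)}
Only A = 1, B = 3 satisfies everything.
Hence u(x, y) = x y + 3 \sin{\left(2 y \right)}.

Answer: u(x, y) = x y + 3 \sin{\left(2 y \right)}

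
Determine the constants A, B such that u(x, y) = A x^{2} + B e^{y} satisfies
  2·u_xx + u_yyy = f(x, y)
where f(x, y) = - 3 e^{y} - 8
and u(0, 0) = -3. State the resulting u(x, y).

Substitute the ansatz u = A x^{2} + B e^{y} into the left-hand side.
Derivatives of the ansatz:
  u_xx = 2 A
  u_yyy = B e^{y}
Term by term:
  2·u_xx = 4 A
  u_yyy = B e^{y}
So the left-hand side equals
  4 A + B e^{y}
This must equal f(x, y) = - 3 e^{y} - 8 identically.
Matching coefficients of the independent functions:
  [constant term]:  4 A = -8
  [e^{y}]:  B = -3
Solving: A = -2, B = -3.
Check against the point condition:
  u(0, 0) = -3  ⟹  B = -3  ✓
Hence u(x, y) = - 2 x^{2} - 3 e^{y}.

Answer: u(x, y) = - 2 x^{2} - 3 e^{y}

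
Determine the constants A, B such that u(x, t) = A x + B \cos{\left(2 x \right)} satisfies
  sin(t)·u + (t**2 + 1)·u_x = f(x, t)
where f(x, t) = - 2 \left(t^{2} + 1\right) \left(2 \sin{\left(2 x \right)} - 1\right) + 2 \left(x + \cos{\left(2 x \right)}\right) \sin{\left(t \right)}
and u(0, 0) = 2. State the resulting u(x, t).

Substitute the ansatz u = A x + B \cos{\left(2 x \right)} into the left-hand side.
Derivatives of the ansatz:
  u_x = A - 2 B \sin{\left(2 x \right)}
Term by term:
  sin(t)·u = A x \sin{\left(t \right)} + B \sin{\left(t \right)} \cos{\left(2 x \right)}
  (t**2 + 1)·u_x = A t^{2} + A - 2 B t^{2} \sin{\left(2 x \right)} - 2 B \sin{\left(2 x \right)}
So the left-hand side equals
  A t^{2} + A x \sin{\left(t \right)} + A - 2 B t^{2} \sin{\left(2 x \right)} + B \sin{\left(t \right)} \cos{\left(2 x \right)} - 2 B \sin{\left(2 x \right)}
This must equal f(x, t) identically; expanded, f = - 4 t^{2} \sin{\left(2 x \right)} + 2 t^{2} + 2 x \sin{\left(t \right)} + 2 \sin{\left(t \right)} \cos{\left(2 x \right)} - 4 \sin{\left(2 x \right)} + 2.
Matching coefficients of the independent functions:
  [constant term, t^{2}, x \sin{\left(t \right)}]:  A = 2
  [t^{2} \sin{\left(2 x \right)}, \sin{\left(2 x \right)}]:  - 2 B = -4
  [\sin{\left(t \right)} \cos{\left(2 x \right)}]:  B = 2
Solving: A = 2, B = 2.
Check against the point condition:
  u(0, 0) = 2  ⟹  B = 2  ✓
Hence u(x, t) = 2 x + 2 \cos{\left(2 x \right)}.

Answer: u(x, t) = 2 x + 2 \cos{\left(2 x \right)}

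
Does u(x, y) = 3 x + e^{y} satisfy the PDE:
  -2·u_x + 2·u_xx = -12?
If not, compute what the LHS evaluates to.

Evaluate each term of the left-hand side for u = 3 x + e^{y}.
Derivatives:
  u_x = 3
  u_xx = 0
Terms:
  -2·u_x = -6
  2·u_xx = 0
Sum: LHS = -6
Given right-hand side: -12. Difference LHS − RHS = 6 ≠ 0, so u is not a solution.

Answer: No, the LHS evaluates to -6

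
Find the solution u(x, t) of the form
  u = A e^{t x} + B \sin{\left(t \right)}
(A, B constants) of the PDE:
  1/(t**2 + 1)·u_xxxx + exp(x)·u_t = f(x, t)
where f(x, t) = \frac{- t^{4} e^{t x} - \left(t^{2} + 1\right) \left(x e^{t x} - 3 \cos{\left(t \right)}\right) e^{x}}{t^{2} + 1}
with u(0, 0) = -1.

Answer: u(x, t) = - e^{t x} + 3 \sin{\left(t \right)}

Derivation:
Substitute the ansatz u = A e^{t x} + B \sin{\left(t \right)} into the left-hand side.
Derivatives of the ansatz:
  u_xxxx = A t^{4} e^{t x}
  u_t = A x e^{t x} + B \cos{\left(t \right)}
Term by term:
  1/(t**2 + 1)·u_xxxx = \frac{A t^{4} e^{t x}}{t^{2} + 1}
  exp(x)·u_t = A x e^{x} e^{t x} + B e^{x} \cos{\left(t \right)}
So the left-hand side equals
  \frac{A t^{4} e^{t x}}{t^{2} + 1} + A x e^{x} e^{t x} + B e^{x} \cos{\left(t \right)}
This must equal f(x, t) identically; expanded, f = - \frac{t^{4} e^{t x}}{t^{2} + 1} - x e^{x} e^{t x} + 3 e^{x} \cos{\left(t \right)}.
Matching coefficients of the independent functions:
  [e^{x} \cos{\left(t \right)}]:  B = 3
  [\frac{t^{4} e^{t x}}{t^{2} + 1}, x e^{x} e^{t x}]:  A = -1
Solving: A = -1, B = 3.
Check against the point condition:
  u(0, 0) = -1  ⟹  A = -1  ✓
Hence u(x, t) = - e^{t x} + 3 \sin{\left(t \right)}.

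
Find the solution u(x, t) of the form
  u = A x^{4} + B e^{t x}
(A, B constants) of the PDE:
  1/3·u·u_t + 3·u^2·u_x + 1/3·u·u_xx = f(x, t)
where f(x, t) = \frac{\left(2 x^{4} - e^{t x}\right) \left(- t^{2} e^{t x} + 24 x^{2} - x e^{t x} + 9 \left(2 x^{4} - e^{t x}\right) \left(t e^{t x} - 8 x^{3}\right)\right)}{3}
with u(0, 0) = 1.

Substitute the ansatz u = A x^{4} + B e^{t x} into the left-hand side.
Derivatives of the ansatz:
  u_t = B x e^{t x}
  u_x = 4 A x^{3} + B t e^{t x}
  u_xx = 12 A x^{2} + B t^{2} e^{t x}
Term by term:
  1/3·u·u_t = \frac{A B x^{5} e^{t x}}{3} + \frac{B^{2} x e^{2 t x}}{3}
  3·u^2·u_x = 12 A^{3} x^{11} + 3 A^{2} B t x^{8} e^{t x} + 24 A^{2} B x^{7} e^{t x} + 6 A B^{2} t x^{4} e^{2 t x} + 12 A B^{2} x^{3} e^{2 t x} + 3 B^{3} t e^{3 t x}
  1/3·u·u_xx = 4 A^{2} x^{6} + \frac{A B t^{2} x^{4} e^{t x}}{3} + 4 A B x^{2} e^{t x} + \frac{B^{2} t^{2} e^{2 t x}}{3}
So the left-hand side equals
  12 A^{3} x^{11} + 3 A^{2} B t x^{8} e^{t x} + 24 A^{2} B x^{7} e^{t x} + 4 A^{2} x^{6} + 6 A B^{2} t x^{4} e^{2 t x} + 12 A B^{2} x^{3} e^{2 t x} + \frac{A B t^{2} x^{4} e^{t x}}{3} + \frac{A B x^{5} e^{t x}}{3} + 4 A B x^{2} e^{t x} + 3 B^{3} t e^{3 t x} + \frac{B^{2} t^{2} e^{2 t x}}{3} + \frac{B^{2} x e^{2 t x}}{3}
This must equal f(x, t) identically; expanded, f = - \frac{2 t^{2} x^{4} e^{t x}}{3} + \frac{t^{2} e^{2 t x}}{3} + 12 t x^{8} e^{t x} - 12 t x^{4} e^{2 t x} + 3 t e^{3 t x} - 96 x^{11} + 96 x^{7} e^{t x} + 16 x^{6} - \frac{2 x^{5} e^{t x}}{3} - 24 x^{3} e^{2 t x} - 8 x^{2} e^{t x} + \frac{x e^{2 t x}}{3}.
Matching coefficients of the independent functions:
  [x^{6}]:  4 A^{2} = 16
  [x^{11}]:  12 A^{3} = -96
  [t e^{3 t x}]:  3 B^{3} = 3
  [t^{2} e^{2 t x}, x e^{2 t x}]:  \frac{B^{2}}{3} = \frac{1}{3}
  [x^{2} e^{t x}]:  4 A B = -8
  [x^{3} e^{2 t x}]:  12 A B^{2} = -24
  [x^{5} e^{t x}, t^{2} x^{4} e^{t x}]:  \frac{A B}{3} = - \frac{2}{3}
  [x^{7} e^{t x}]:  24 A^{2} B = 96
  [t x^{4} e^{2 t x}]:  6 A B^{2} = -12
  [t x^{8} e^{t x}]:  3 A^{2} B = 12
Solving: A = -2, B = 1.
Check against the point condition:
  u(0, 0) = 1  ⟹  B = 1  ✓
Hence u(x, t) = - 2 x^{4} + e^{t x}.

Answer: u(x, t) = - 2 x^{4} + e^{t x}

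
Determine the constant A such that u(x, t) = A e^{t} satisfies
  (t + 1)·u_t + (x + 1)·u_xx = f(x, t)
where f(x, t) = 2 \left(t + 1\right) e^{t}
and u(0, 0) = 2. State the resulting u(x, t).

Substitute the ansatz u = A e^{t} into the left-hand side.
Derivatives of the ansatz:
  u_t = A e^{t}
  u_xx = 0
Term by term:
  (t + 1)·u_t = A t e^{t} + A e^{t}
  (x + 1)·u_xx = 0
So the left-hand side equals
  A t e^{t} + A e^{t}
This must equal f(x, t) identically; expanded, f = 2 t e^{t} + 2 e^{t}.
Matching coefficients of the independent functions:
  [t e^{t}, e^{t}]:  A = 2
Solving: A = 2.
Check against the point condition:
  u(0, 0) = 2  ⟹  A = 2  ✓
Hence u(x, t) = 2 e^{t}.

Answer: u(x, t) = 2 e^{t}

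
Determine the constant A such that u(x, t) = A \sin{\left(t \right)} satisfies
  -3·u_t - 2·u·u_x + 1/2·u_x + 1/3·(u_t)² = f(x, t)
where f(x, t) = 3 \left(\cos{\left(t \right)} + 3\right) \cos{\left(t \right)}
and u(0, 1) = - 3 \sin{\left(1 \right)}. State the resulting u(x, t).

Substitute the ansatz u = A \sin{\left(t \right)} into the left-hand side.
Derivatives of the ansatz:
  u_t = A \cos{\left(t \right)}
  u_x = 0
Term by term:
  -3·u_t = - 3 A \cos{\left(t \right)}
  -2·u·u_x = 0
  1/2·u_x = 0
  1/3·(u_t)² = \frac{A^{2} \cos^{2}{\left(t \right)}}{3}
So the left-hand side equals
  \frac{A^{2} \cos^{2}{\left(t \right)}}{3} - 3 A \cos{\left(t \right)}
This must equal f(x, t) identically; expanded, f = 3 \cos^{2}{\left(t \right)} + 9 \cos{\left(t \right)}.
Matching coefficients of the independent functions:
  [\cos{\left(t \right)}]:  - 3 A = 9
  [\cos^{2}{\left(t \right)}]:  \frac{A^{2}}{3} = 3
Solving: A = -3.
Check against the point condition:
  u(0, 1) = - 3 \sin{\left(1 \right)}  ⟹  A \sin{\left(1 \right)} = - 3 \sin{\left(1 \right)}  ✓
Hence u(x, t) = - 3 \sin{\left(t \right)}.

Answer: u(x, t) = - 3 \sin{\left(t \right)}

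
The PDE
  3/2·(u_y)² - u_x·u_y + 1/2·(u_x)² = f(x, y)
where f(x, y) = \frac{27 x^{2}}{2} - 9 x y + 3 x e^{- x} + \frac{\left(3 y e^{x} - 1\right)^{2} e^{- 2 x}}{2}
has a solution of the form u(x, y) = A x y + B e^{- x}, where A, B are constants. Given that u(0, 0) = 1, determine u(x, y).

Substitute the ansatz u = A x y + B e^{- x} into the left-hand side.
Derivatives of the ansatz:
  u_y = A x
  u_x = A y - B e^{- x}
Term by term:
  3/2·(u_y)² = \frac{3 A^{2} x^{2}}{2}
  -u_x·u_y = - A^{2} x y + A B x e^{- x}
  1/2·(u_x)² = \frac{A^{2} y^{2}}{2} - A B y e^{- x} + \frac{B^{2} e^{- 2 x}}{2}
So the left-hand side equals
  \frac{3 A^{2} x^{2}}{2} - A^{2} x y + \frac{A^{2} y^{2}}{2} + A B x e^{- x} - A B y e^{- x} + \frac{B^{2} e^{- 2 x}}{2}
This must equal f(x, y) identically; expanded, f = \frac{27 x^{2}}{2} - 9 x y + 3 x e^{- x} + \frac{9 y^{2}}{2} - 3 y e^{- x} + \frac{e^{- 2 x}}{2}.
Matching coefficients of the independent functions:
  [x^{2}]:  \frac{3 A^{2}}{2} = \frac{27}{2}
  [y^{2}]:  \frac{A^{2}}{2} = \frac{9}{2}
  [x y]:  - A^{2} = -9
  [x e^{- x}]:  A B = 3
  [y e^{- x}]:  - A B = -3
  [e^{- 2 x}]:  \frac{B^{2}}{2} = \frac{1}{2}
These equations allow (A, B) = (-3, -1) or (3, 1).
Impose the point condition(s):
  u(0, 0) = 1  ⟹  B = 1
Only A = 3, B = 1 satisfies everything.
Hence u(x, y) = 3 x y + e^{- x}.

Answer: u(x, y) = 3 x y + e^{- x}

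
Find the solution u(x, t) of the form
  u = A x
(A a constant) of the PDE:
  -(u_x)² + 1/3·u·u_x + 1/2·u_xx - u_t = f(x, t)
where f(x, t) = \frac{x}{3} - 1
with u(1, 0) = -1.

Substitute the ansatz u = A x into the left-hand side.
Derivatives of the ansatz:
  u_x = A
  u_xx = 0
  u_t = 0
Term by term:
  -(u_x)² = - A^{2}
  1/3·u·u_x = \frac{A^{2} x}{3}
  1/2·u_xx = 0
  -u_t = 0
So the left-hand side equals
  \frac{A^{2} x}{3} - A^{2}
This must equal f(x, t) = \frac{x}{3} - 1 identically.
Matching coefficients of the independent functions:
  [constant term]:  - A^{2} = -1
  [x]:  \frac{A^{2}}{3} = \frac{1}{3}
These equations allow (A) = (-1) or (1).
Impose the point condition(s):
  u(1, 0) = -1  ⟹  A = -1
Only A = -1 satisfies everything.
Hence u(x, t) = - x.

Answer: u(x, t) = - x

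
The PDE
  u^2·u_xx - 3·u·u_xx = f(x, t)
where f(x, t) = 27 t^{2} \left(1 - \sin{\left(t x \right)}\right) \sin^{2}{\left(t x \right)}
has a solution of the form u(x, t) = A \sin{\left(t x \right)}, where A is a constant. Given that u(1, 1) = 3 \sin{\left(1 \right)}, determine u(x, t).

Substitute the ansatz u = A \sin{\left(t x \right)} into the left-hand side.
Derivatives of the ansatz:
  u_xx = - A t^{2} \sin{\left(t x \right)}
Term by term:
  u^2·u_xx = - A^{3} t^{2} \sin^{3}{\left(t x \right)}
  -3·u·u_xx = 3 A^{2} t^{2} \sin^{2}{\left(t x \right)}
So the left-hand side equals
  - A^{3} t^{2} \sin^{3}{\left(t x \right)} + 3 A^{2} t^{2} \sin^{2}{\left(t x \right)}
This must equal f(x, t) identically; expanded, f = - 27 t^{2} \sin^{3}{\left(t x \right)} + 27 t^{2} \sin^{2}{\left(t x \right)}.
Matching coefficients of the independent functions:
  [t^{2} \sin^{2}{\left(t x \right)}]:  3 A^{2} = 27
  [t^{2} \sin^{3}{\left(t x \right)}]:  - A^{3} = -27
Solving: A = 3.
Check against the point condition:
  u(1, 1) = 3 \sin{\left(1 \right)}  ⟹  A \sin{\left(1 \right)} = 3 \sin{\left(1 \right)}  ✓
Hence u(x, t) = 3 \sin{\left(t x \right)}.

Answer: u(x, t) = 3 \sin{\left(t x \right)}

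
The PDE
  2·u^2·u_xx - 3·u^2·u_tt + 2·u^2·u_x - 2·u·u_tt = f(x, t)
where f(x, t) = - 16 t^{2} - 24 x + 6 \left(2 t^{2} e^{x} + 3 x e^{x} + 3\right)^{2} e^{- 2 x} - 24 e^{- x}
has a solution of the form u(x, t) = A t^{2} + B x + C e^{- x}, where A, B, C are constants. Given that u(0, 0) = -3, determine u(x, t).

Substitute the ansatz u = A t^{2} + B x + C e^{- x} into the left-hand side.
Derivatives of the ansatz:
  u_xx = C e^{- x}
  u_tt = 2 A
  u_x = B - C e^{- x}
Term by term:
  2·u^2·u_xx = 2 A^{2} C t^{4} e^{- x} + 4 A B C t^{2} x e^{- x} + 4 A C^{2} t^{2} e^{- 2 x} + 2 B^{2} C x^{2} e^{- x} + 4 B C^{2} x e^{- 2 x} + 2 C^{3} e^{- 3 x}
  -3·u^2·u_tt = - 6 A^{3} t^{4} - 12 A^{2} B t^{2} x - 12 A^{2} C t^{2} e^{- x} - 6 A B^{2} x^{2} - 12 A B C x e^{- x} - 6 A C^{2} e^{- 2 x}
  2·u^2·u_x = 2 A^{2} B t^{4} - 2 A^{2} C t^{4} e^{- x} + 4 A B^{2} t^{2} x - 4 A B C t^{2} x e^{- x} + 4 A B C t^{2} e^{- x} - 4 A C^{2} t^{2} e^{- 2 x} + 2 B^{3} x^{2} - 2 B^{2} C x^{2} e^{- x} + 4 B^{2} C x e^{- x} - 4 B C^{2} x e^{- 2 x} + 2 B C^{2} e^{- 2 x} - 2 C^{3} e^{- 3 x}
  -2·u·u_tt = - 4 A^{2} t^{2} - 4 A B x - 4 A C e^{- x}
So the left-hand side equals
  - 6 A^{3} t^{4} + 2 A^{2} B t^{4} - 12 A^{2} B t^{2} x - 12 A^{2} C t^{2} e^{- x} - 4 A^{2} t^{2} + 4 A B^{2} t^{2} x - 6 A B^{2} x^{2} + 4 A B C t^{2} e^{- x} - 12 A B C x e^{- x} - 4 A B x - 6 A C^{2} e^{- 2 x} - 4 A C e^{- x} + 2 B^{3} x^{2} + 4 B^{2} C x e^{- x} + 2 B C^{2} e^{- 2 x}
This must equal f(x, t) identically; expanded, f = 24 t^{4} + 72 t^{2} x - 16 t^{2} + 72 t^{2} e^{- x} + 54 x^{2} - 24 x + 108 x e^{- x} - 24 e^{- x} + 54 e^{- 2 x}.
Matching coefficients of the independent functions:
  [t^{2}]:  - 4 A^{2} = -16
  [t^{4}]:  - 6 A^{3} + 2 A^{2} B = 24
  [x]:  - 4 A B = -24
  [x^{2}]:  - 6 A B^{2} + 2 B^{3} = 54
  [t^{2} x]:  - 12 A^{2} B + 4 A B^{2} = 72
  [t^{2} e^{- x}]:  - 12 A^{2} C + 4 A B C = 72
  [x e^{- x}]:  - 12 A B C + 4 B^{2} C = 108
  [e^{- 2 x}]:  - 6 A C^{2} + 2 B C^{2} = 54
  [e^{- x}]:  - 4 A C = -24
Solving: A = -2, B = -3, C = -3.
Check against the point condition:
  u(0, 0) = -3  ⟹  C = -3  ✓
Hence u(x, t) = - 2 t^{2} - 3 x - 3 e^{- x}.

Answer: u(x, t) = - 2 t^{2} - 3 x - 3 e^{- x}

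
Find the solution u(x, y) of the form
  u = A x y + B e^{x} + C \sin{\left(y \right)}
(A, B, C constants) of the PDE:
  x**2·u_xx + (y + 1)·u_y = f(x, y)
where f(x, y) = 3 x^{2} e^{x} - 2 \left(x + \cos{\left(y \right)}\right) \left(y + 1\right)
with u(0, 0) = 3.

Substitute the ansatz u = A x y + B e^{x} + C \sin{\left(y \right)} into the left-hand side.
Derivatives of the ansatz:
  u_xx = B e^{x}
  u_y = A x + C \cos{\left(y \right)}
Term by term:
  x**2·u_xx = B x^{2} e^{x}
  (y + 1)·u_y = A x y + A x + C y \cos{\left(y \right)} + C \cos{\left(y \right)}
So the left-hand side equals
  A x y + A x + B x^{2} e^{x} + C y \cos{\left(y \right)} + C \cos{\left(y \right)}
This must equal f(x, y) identically; expanded, f = 3 x^{2} e^{x} - 2 x y - 2 x - 2 y \cos{\left(y \right)} - 2 \cos{\left(y \right)}.
Matching coefficients of the independent functions:
  [x, x y]:  A = -2
  [x^{2} e^{x}]:  B = 3
  [y \cos{\left(y \right)}, \cos{\left(y \right)}]:  C = -2
Solving: A = -2, B = 3, C = -2.
Check against the point condition:
  u(0, 0) = 3  ⟹  B = 3  ✓
Hence u(x, y) = - 2 x y + 3 e^{x} - 2 \sin{\left(y \right)}.

Answer: u(x, y) = - 2 x y + 3 e^{x} - 2 \sin{\left(y \right)}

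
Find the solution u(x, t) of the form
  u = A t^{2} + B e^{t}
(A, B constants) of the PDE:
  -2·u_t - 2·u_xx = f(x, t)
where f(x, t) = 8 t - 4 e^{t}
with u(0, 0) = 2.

Substitute the ansatz u = A t^{2} + B e^{t} into the left-hand side.
Derivatives of the ansatz:
  u_t = 2 A t + B e^{t}
  u_xx = 0
Term by term:
  -2·u_t = - 4 A t - 2 B e^{t}
  -2·u_xx = 0
So the left-hand side equals
  - 4 A t - 2 B e^{t}
This must equal f(x, t) = 8 t - 4 e^{t} identically.
Matching coefficients of the independent functions:
  [t]:  - 4 A = 8
  [e^{t}]:  - 2 B = -4
Solving: A = -2, B = 2.
Check against the point condition:
  u(0, 0) = 2  ⟹  B = 2  ✓
Hence u(x, t) = - 2 t^{2} + 2 e^{t}.

Answer: u(x, t) = - 2 t^{2} + 2 e^{t}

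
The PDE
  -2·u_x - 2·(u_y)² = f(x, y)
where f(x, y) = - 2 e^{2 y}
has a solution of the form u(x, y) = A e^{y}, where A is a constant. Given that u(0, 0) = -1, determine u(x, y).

Answer: u(x, y) = - e^{y}

Derivation:
Substitute the ansatz u = A e^{y} into the left-hand side.
Derivatives of the ansatz:
  u_x = 0
  u_y = A e^{y}
Term by term:
  -2·u_x = 0
  -2·(u_y)² = - 2 A^{2} e^{2 y}
So the left-hand side equals
  - 2 A^{2} e^{2 y}
This must equal f(x, y) = - 2 e^{2 y} identically.
Matching coefficients of the independent functions:
  [e^{2 y}]:  - 2 A^{2} = -2
These equations allow (A) = (-1) or (1).
Impose the point condition(s):
  u(0, 0) = -1  ⟹  A = -1
Only A = -1 satisfies everything.
Hence u(x, y) = - e^{y}.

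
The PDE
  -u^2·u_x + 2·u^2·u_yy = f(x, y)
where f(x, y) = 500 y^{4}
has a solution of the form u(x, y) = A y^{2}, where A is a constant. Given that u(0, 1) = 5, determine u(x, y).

Substitute the ansatz u = A y^{2} into the left-hand side.
Derivatives of the ansatz:
  u_x = 0
  u_yy = 2 A
Term by term:
  -u^2·u_x = 0
  2·u^2·u_yy = 4 A^{3} y^{4}
So the left-hand side equals
  4 A^{3} y^{4}
This must equal f(x, y) = 500 y^{4} identically.
Matching coefficients of the independent functions:
  [y^{4}]:  4 A^{3} = 500
Solving: A = 5.
Check against the point condition:
  u(0, 1) = 5  ⟹  A = 5  ✓
Hence u(x, y) = 5 y^{2}.

Answer: u(x, y) = 5 y^{2}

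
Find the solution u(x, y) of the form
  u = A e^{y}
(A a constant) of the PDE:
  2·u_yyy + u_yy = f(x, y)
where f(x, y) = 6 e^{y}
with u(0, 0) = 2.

Substitute the ansatz u = A e^{y} into the left-hand side.
Derivatives of the ansatz:
  u_yyy = A e^{y}
  u_yy = A e^{y}
Term by term:
  2·u_yyy = 2 A e^{y}
  u_yy = A e^{y}
So the left-hand side equals
  3 A e^{y}
This must equal f(x, y) = 6 e^{y} identically.
Matching coefficients of the independent functions:
  [e^{y}]:  3 A = 6
Solving: A = 2.
Check against the point condition:
  u(0, 0) = 2  ⟹  A = 2  ✓
Hence u(x, y) = 2 e^{y}.

Answer: u(x, y) = 2 e^{y}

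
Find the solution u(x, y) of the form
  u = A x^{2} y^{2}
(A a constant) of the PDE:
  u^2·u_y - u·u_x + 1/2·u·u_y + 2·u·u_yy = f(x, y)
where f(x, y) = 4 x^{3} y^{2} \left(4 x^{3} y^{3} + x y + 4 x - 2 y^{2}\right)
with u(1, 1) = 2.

Substitute the ansatz u = A x^{2} y^{2} into the left-hand side.
Derivatives of the ansatz:
  u_y = 2 A x^{2} y
  u_x = 2 A x y^{2}
  u_yy = 2 A x^{2}
Term by term:
  u^2·u_y = 2 A^{3} x^{6} y^{5}
  -u·u_x = - 2 A^{2} x^{3} y^{4}
  1/2·u·u_y = A^{2} x^{4} y^{3}
  2·u·u_yy = 4 A^{2} x^{4} y^{2}
So the left-hand side equals
  2 A^{3} x^{6} y^{5} + A^{2} x^{4} y^{3} + 4 A^{2} x^{4} y^{2} - 2 A^{2} x^{3} y^{4}
This must equal f(x, y) identically; expanded, f = 16 x^{6} y^{5} + 4 x^{4} y^{3} + 16 x^{4} y^{2} - 8 x^{3} y^{4}.
Matching coefficients of the independent functions:
  [x^{3} y^{4}]:  - 2 A^{2} = -8
  [x^{4} y^{2}]:  4 A^{2} = 16
  [x^{4} y^{3}]:  A^{2} = 4
  [x^{6} y^{5}]:  2 A^{3} = 16
Solving: A = 2.
Check against the point condition:
  u(1, 1) = 2  ⟹  A = 2  ✓
Hence u(x, y) = 2 x^{2} y^{2}.

Answer: u(x, y) = 2 x^{2} y^{2}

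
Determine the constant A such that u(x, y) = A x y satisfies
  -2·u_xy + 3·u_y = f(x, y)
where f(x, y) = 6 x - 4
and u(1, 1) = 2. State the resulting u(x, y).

Substitute the ansatz u = A x y into the left-hand side.
Derivatives of the ansatz:
  u_xy = A
  u_y = A x
Term by term:
  -2·u_xy = - 2 A
  3·u_y = 3 A x
So the left-hand side equals
  3 A x - 2 A
This must equal f(x, y) = 6 x - 4 identically.
Matching coefficients of the independent functions:
  [constant term]:  - 2 A = -4
  [x]:  3 A = 6
Solving: A = 2.
Check against the point condition:
  u(1, 1) = 2  ⟹  A = 2  ✓
Hence u(x, y) = 2 x y.

Answer: u(x, y) = 2 x y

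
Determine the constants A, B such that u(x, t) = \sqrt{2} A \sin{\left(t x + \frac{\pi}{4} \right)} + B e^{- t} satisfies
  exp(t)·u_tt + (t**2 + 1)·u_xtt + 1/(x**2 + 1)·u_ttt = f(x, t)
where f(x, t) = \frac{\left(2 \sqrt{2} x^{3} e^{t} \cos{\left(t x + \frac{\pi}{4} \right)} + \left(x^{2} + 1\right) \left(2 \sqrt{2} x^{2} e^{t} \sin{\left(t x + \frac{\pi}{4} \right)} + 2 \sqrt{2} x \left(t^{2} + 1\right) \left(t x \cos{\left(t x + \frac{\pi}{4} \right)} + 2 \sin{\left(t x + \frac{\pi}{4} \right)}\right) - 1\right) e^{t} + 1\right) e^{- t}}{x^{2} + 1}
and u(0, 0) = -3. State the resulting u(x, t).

Answer: u(x, t) = - 2 \sqrt{2} \sin{\left(t x + \frac{\pi}{4} \right)} - e^{- t}

Derivation:
Substitute the ansatz u = \sqrt{2} A \sin{\left(t x + \frac{\pi}{4} \right)} + B e^{- t} into the left-hand side.
Derivatives of the ansatz:
  u_tt = - \sqrt{2} A x^{2} \sin{\left(t x + \frac{\pi}{4} \right)} + B e^{- t}
  u_xtt = - \sqrt{2} A t x^{2} \cos{\left(t x + \frac{\pi}{4} \right)} - 2 \sqrt{2} A x \sin{\left(t x + \frac{\pi}{4} \right)}
  u_ttt = - \sqrt{2} A x^{3} \cos{\left(t x + \frac{\pi}{4} \right)} - B e^{- t}
Term by term:
  exp(t)·u_tt = - \sqrt{2} A x^{2} e^{t} \sin{\left(t x + \frac{\pi}{4} \right)} + B
  (t**2 + 1)·u_xtt = - \sqrt{2} A t^{3} x^{2} \cos{\left(t x + \frac{\pi}{4} \right)} - 2 \sqrt{2} A t^{2} x \sin{\left(t x + \frac{\pi}{4} \right)} - \sqrt{2} A t x^{2} \cos{\left(t x + \frac{\pi}{4} \right)} - 2 \sqrt{2} A x \sin{\left(t x + \frac{\pi}{4} \right)}
  1/(x**2 + 1)·u_ttt = - \frac{\sqrt{2} A x^{3} \cos{\left(t x + \frac{\pi}{4} \right)}}{x^{2} + 1} - \frac{B}{x^{2} e^{t} + e^{t}}
So the left-hand side equals
  - \sqrt{2} A t^{3} x^{2} \cos{\left(t x + \frac{\pi}{4} \right)} - 2 \sqrt{2} A t^{2} x \sin{\left(t x + \frac{\pi}{4} \right)} - \sqrt{2} A t x^{2} \cos{\left(t x + \frac{\pi}{4} \right)} - \frac{\sqrt{2} A x^{3} \cos{\left(t x + \frac{\pi}{4} \right)}}{x^{2} + 1} - \sqrt{2} A x^{2} e^{t} \sin{\left(t x + \frac{\pi}{4} \right)} - 2 \sqrt{2} A x \sin{\left(t x + \frac{\pi}{4} \right)} + B - \frac{B}{x^{2} e^{t} + e^{t}}
This must equal f(x, t) identically; expanded, f = 2 \sqrt{2} t^{3} x^{2} \cos{\left(t x + \frac{\pi}{4} \right)} + 4 \sqrt{2} t^{2} x \sin{\left(t x + \frac{\pi}{4} \right)} + 2 \sqrt{2} t x^{2} \cos{\left(t x + \frac{\pi}{4} \right)} + \frac{2 \sqrt{2} x^{3} \cos{\left(t x + \frac{\pi}{4} \right)}}{x^{2} + 1} + 2 \sqrt{2} x^{2} e^{t} \sin{\left(t x + \frac{\pi}{4} \right)} + 4 \sqrt{2} x \sin{\left(t x + \frac{\pi}{4} \right)} - 1 + \frac{1}{x^{2} e^{t} + e^{t}}.
Matching coefficients of the independent functions:
  [constant term]:  B = -1
  [\sqrt{2} x \sin{\left(t x + \frac{\pi}{4} \right)}, \sqrt{2} t^{2} x \sin{\left(t x + \frac{\pi}{4} \right)}]:  - 2 A = 4
  [\sqrt{2} t x^{2} \cos{\left(t x + \frac{\pi}{4} \right)}, \sqrt{2} t^{3} x^{2} \cos{\left(t x + \frac{\pi}{4} \right)}, \sqrt{2} x^{2} e^{t} \sin{\left(t x + \frac{\pi}{4} \right)}, \frac{\sqrt{2} x^{3} \cos{\left(t x + \frac{\pi}{4} \right)}}{x^{2} + 1}]:  - A = 2
  [\frac{1}{x^{2} e^{t} + e^{t}}]:  - B = 1
Solving: A = -2, B = -1.
Check against the point condition:
  u(0, 0) = -3  ⟹  A + B = -3  ✓
Hence u(x, t) = - 2 \sqrt{2} \sin{\left(t x + \frac{\pi}{4} \right)} - e^{- t}.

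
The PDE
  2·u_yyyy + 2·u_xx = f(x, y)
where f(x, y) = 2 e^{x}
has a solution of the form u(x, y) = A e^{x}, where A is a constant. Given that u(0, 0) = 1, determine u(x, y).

Substitute the ansatz u = A e^{x} into the left-hand side.
Derivatives of the ansatz:
  u_yyyy = 0
  u_xx = A e^{x}
Term by term:
  2·u_yyyy = 0
  2·u_xx = 2 A e^{x}
So the left-hand side equals
  2 A e^{x}
This must equal f(x, y) = 2 e^{x} identically.
Matching coefficients of the independent functions:
  [e^{x}]:  2 A = 2
Solving: A = 1.
Check against the point condition:
  u(0, 0) = 1  ⟹  A = 1  ✓
Hence u(x, y) = e^{x}.

Answer: u(x, y) = e^{x}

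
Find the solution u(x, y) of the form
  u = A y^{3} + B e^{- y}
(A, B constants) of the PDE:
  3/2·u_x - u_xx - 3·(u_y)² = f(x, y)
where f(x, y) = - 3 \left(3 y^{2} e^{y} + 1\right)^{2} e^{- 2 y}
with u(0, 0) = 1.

Substitute the ansatz u = A y^{3} + B e^{- y} into the left-hand side.
Derivatives of the ansatz:
  u_x = 0
  u_xx = 0
  u_y = 3 A y^{2} - B e^{- y}
Term by term:
  3/2·u_x = 0
  -u_xx = 0
  -3·(u_y)² = - 27 A^{2} y^{4} + 18 A B y^{2} e^{- y} - 3 B^{2} e^{- 2 y}
So the left-hand side equals
  - 27 A^{2} y^{4} + 18 A B y^{2} e^{- y} - 3 B^{2} e^{- 2 y}
This must equal f(x, y) identically; expanded, f = - 27 y^{4} - 18 y^{2} e^{- y} - 3 e^{- 2 y}.
Matching coefficients of the independent functions:
  [y^{4}]:  - 27 A^{2} = -27
  [y^{2} e^{- y}]:  18 A B = -18
  [e^{- 2 y}]:  - 3 B^{2} = -3
These equations allow (A, B) = (-1, 1) or (1, -1).
Impose the point condition(s):
  u(0, 0) = 1  ⟹  B = 1
Only A = -1, B = 1 satisfies everything.
Hence u(x, y) = - y^{3} + e^{- y}.

Answer: u(x, y) = - y^{3} + e^{- y}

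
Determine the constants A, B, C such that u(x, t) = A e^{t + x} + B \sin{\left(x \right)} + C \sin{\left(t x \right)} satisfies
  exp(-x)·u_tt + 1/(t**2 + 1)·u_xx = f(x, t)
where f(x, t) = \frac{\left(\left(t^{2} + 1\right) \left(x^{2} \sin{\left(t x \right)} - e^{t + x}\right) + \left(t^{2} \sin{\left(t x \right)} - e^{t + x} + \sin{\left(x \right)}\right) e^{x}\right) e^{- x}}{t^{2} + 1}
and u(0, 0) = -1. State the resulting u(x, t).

Substitute the ansatz u = A e^{t + x} + B \sin{\left(x \right)} + C \sin{\left(t x \right)} into the left-hand side.
Derivatives of the ansatz:
  u_tt = A e^{t} e^{x} - C x^{2} \sin{\left(t x \right)}
  u_xx = A e^{t} e^{x} - B \sin{\left(x \right)} - C t^{2} \sin{\left(t x \right)}
Term by term:
  exp(-x)·u_tt = A e^{t} - C x^{2} e^{- x} \sin{\left(t x \right)}
  1/(t**2 + 1)·u_xx = \frac{A e^{t} e^{x}}{t^{2} + 1} - \frac{B \sin{\left(x \right)}}{t^{2} + 1} - \frac{C t^{2} \sin{\left(t x \right)}}{t^{2} + 1}
So the left-hand side equals
  A e^{t} + \frac{A e^{t} e^{x}}{t^{2} + 1} - \frac{B \sin{\left(x \right)}}{t^{2} + 1} - \frac{C t^{2} \sin{\left(t x \right)}}{t^{2} + 1} - C x^{2} e^{- x} \sin{\left(t x \right)}
This must equal f(x, t) identically; expanded, f = \frac{t^{2} \sin{\left(t x \right)}}{t^{2} + 1} + x^{2} e^{- x} \sin{\left(t x \right)} - e^{t} - \frac{e^{t} e^{x}}{t^{2} + 1} + \frac{\sin{\left(x \right)}}{t^{2} + 1}.
Matching coefficients of the independent functions:
  [\frac{\sin{\left(x \right)}}{t^{2} + 1}]:  - B = 1
  [\frac{t^{2} \sin{\left(t x \right)}}{t^{2} + 1}, x^{2} e^{- x} \sin{\left(t x \right)}]:  - C = 1
  [\frac{e^{t} e^{x}}{t^{2} + 1}, e^{t}]:  A = -1
Solving: A = -1, B = -1, C = -1.
Check against the point condition:
  u(0, 0) = -1  ⟹  A = -1  ✓
Hence u(x, t) = - e^{t + x} - \sin{\left(x \right)} - \sin{\left(t x \right)}.

Answer: u(x, t) = - e^{t + x} - \sin{\left(x \right)} - \sin{\left(t x \right)}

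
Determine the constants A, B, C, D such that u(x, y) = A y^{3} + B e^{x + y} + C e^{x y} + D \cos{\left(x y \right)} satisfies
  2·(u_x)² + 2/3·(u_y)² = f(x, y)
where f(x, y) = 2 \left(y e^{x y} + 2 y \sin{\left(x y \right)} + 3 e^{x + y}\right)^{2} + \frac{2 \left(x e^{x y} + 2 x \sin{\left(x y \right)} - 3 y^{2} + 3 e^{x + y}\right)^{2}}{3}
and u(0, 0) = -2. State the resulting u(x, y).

Substitute the ansatz u = A y^{3} + B e^{x + y} + C e^{x y} + D \cos{\left(x y \right)} into the left-hand side.
Derivatives of the ansatz:
  u_x = B e^{x} e^{y} + C y e^{x y} - D y \sin{\left(x y \right)}
  u_y = 3 A y^{2} + B e^{x} e^{y} + C x e^{x y} - D x \sin{\left(x y \right)}
Term by term:
  2·(u_x)² = 2 B^{2} e^{2 x} e^{2 y} + 4 B C y e^{x} e^{y} e^{x y} - 4 B D y e^{x} e^{y} \sin{\left(x y \right)} + 2 C^{2} y^{2} e^{2 x y} - 4 C D y^{2} e^{x y} \sin{\left(x y \right)} + 2 D^{2} y^{2} \sin^{2}{\left(x y \right)}
  2/3·(u_y)² = 6 A^{2} y^{4} + 4 A B y^{2} e^{x} e^{y} + 4 A C x y^{2} e^{x y} - 4 A D x y^{2} \sin{\left(x y \right)} + \frac{2 B^{2} e^{2 x} e^{2 y}}{3} + \frac{4 B C x e^{x} e^{y} e^{x y}}{3} - \frac{4 B D x e^{x} e^{y} \sin{\left(x y \right)}}{3} + \frac{2 C^{2} x^{2} e^{2 x y}}{3} - \frac{4 C D x^{2} e^{x y} \sin{\left(x y \right)}}{3} + \frac{2 D^{2} x^{2} \sin^{2}{\left(x y \right)}}{3}
So the left-hand side equals
  6 A^{2} y^{4} + 4 A B y^{2} e^{x} e^{y} + 4 A C x y^{2} e^{x y} - 4 A D x y^{2} \sin{\left(x y \right)} + \frac{8 B^{2} e^{2 x} e^{2 y}}{3} + \frac{4 B C x e^{x} e^{y} e^{x y}}{3} + 4 B C y e^{x} e^{y} e^{x y} - \frac{4 B D x e^{x} e^{y} \sin{\left(x y \right)}}{3} - 4 B D y e^{x} e^{y} \sin{\left(x y \right)} + \frac{2 C^{2} x^{2} e^{2 x y}}{3} + 2 C^{2} y^{2} e^{2 x y} - \frac{4 C D x^{2} e^{x y} \sin{\left(x y \right)}}{3} - 4 C D y^{2} e^{x y} \sin{\left(x y \right)} + \frac{2 D^{2} x^{2} \sin^{2}{\left(x y \right)}}{3} + 2 D^{2} y^{2} \sin^{2}{\left(x y \right)}
This must equal f(x, y) identically; expanded, f = \frac{2 x^{2} e^{2 x y}}{3} + \frac{8 x^{2} e^{x y} \sin{\left(x y \right)}}{3} + \frac{8 x^{2} \sin^{2}{\left(x y \right)}}{3} - 4 x y^{2} e^{x y} - 8 x y^{2} \sin{\left(x y \right)} + 4 x e^{x} e^{y} e^{x y} + 8 x e^{x} e^{y} \sin{\left(x y \right)} + 6 y^{4} - 12 y^{2} e^{x} e^{y} + 2 y^{2} e^{2 x y} + 8 y^{2} e^{x y} \sin{\left(x y \right)} + 8 y^{2} \sin^{2}{\left(x y \right)} + 12 y e^{x} e^{y} e^{x y} + 24 y e^{x} e^{y} \sin{\left(x y \right)} + 24 e^{2 x} e^{2 y}.
Matching coefficients of the independent functions:
(each divided by its leading coefficient; functions giving the same equation are listed together)
  [y^{4}]:  A^{2} - 1 = 0
  [x^{2} e^{2 x y}, y^{2} e^{2 x y}]:  C^{2} - 1 = 0
  [x^{2} \sin^{2}{\left(x y \right)}, y^{2} \sin^{2}{\left(x y \right)}]:  D^{2} - 4 = 0
  [e^{2 x} e^{2 y}]:  B^{2} - 9 = 0
  [x y^{2} e^{x y}]:  A C + 1 = 0
  [x y^{2} \sin{\left(x y \right)}]:  A D - 2 = 0
  [x^{2} e^{x y} \sin{\left(x y \right)}, y^{2} e^{x y} \sin{\left(x y \right)}]:  C D + 2 = 0
  [y^{2} e^{x} e^{y}]:  A B + 3 = 0
  [x e^{x} e^{y} e^{x y}, y e^{x} e^{y} e^{x y}]:  B C - 3 = 0
  [x e^{x} e^{y} \sin{\left(x y \right)}, y e^{x} e^{y} \sin{\left(x y \right)}]:  B D + 6 = 0
These equations allow (A, B, C, D) = (-1, 3, 1, -2) or (1, -3, -1, 2).
Impose the point condition(s):
  u(0, 0) = -2  ⟹  B + C + D = -2
Only A = 1, B = -3, C = -1, D = 2 satisfies everything.
Hence u(x, y) = y^{3} - e^{x y} - 3 e^{x + y} + 2 \cos{\left(x y \right)}.

Answer: u(x, y) = y^{3} - e^{x y} - 3 e^{x + y} + 2 \cos{\left(x y \right)}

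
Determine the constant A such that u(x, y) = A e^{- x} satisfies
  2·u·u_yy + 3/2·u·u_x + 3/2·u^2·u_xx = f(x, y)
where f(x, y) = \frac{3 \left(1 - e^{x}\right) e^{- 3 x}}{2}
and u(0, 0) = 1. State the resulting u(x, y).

Substitute the ansatz u = A e^{- x} into the left-hand side.
Derivatives of the ansatz:
  u_yy = 0
  u_x = - A e^{- x}
  u_xx = A e^{- x}
Term by term:
  2·u·u_yy = 0
  3/2·u·u_x = - \frac{3 A^{2} e^{- 2 x}}{2}
  3/2·u^2·u_xx = \frac{3 A^{3} e^{- 3 x}}{2}
So the left-hand side equals
  \frac{3 A^{3} e^{- 3 x}}{2} - \frac{3 A^{2} e^{- 2 x}}{2}
This must equal f(x, y) identically; expanded, f = - \frac{3 e^{- 2 x}}{2} + \frac{3 e^{- 3 x}}{2}.
Matching coefficients of the independent functions:
  [e^{- 3 x}]:  \frac{3 A^{3}}{2} = \frac{3}{2}
  [e^{- 2 x}]:  - \frac{3 A^{2}}{2} = - \frac{3}{2}
Solving: A = 1.
Check against the point condition:
  u(0, 0) = 1  ⟹  A = 1  ✓
Hence u(x, y) = e^{- x}.

Answer: u(x, y) = e^{- x}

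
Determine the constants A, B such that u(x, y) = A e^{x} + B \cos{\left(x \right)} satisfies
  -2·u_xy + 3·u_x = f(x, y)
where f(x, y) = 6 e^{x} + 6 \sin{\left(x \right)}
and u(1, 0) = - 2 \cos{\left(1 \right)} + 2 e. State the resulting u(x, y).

Substitute the ansatz u = A e^{x} + B \cos{\left(x \right)} into the left-hand side.
Derivatives of the ansatz:
  u_xy = 0
  u_x = A e^{x} - B \sin{\left(x \right)}
Term by term:
  -2·u_xy = 0
  3·u_x = 3 A e^{x} - 3 B \sin{\left(x \right)}
So the left-hand side equals
  3 A e^{x} - 3 B \sin{\left(x \right)}
This must equal f(x, y) = 6 e^{x} + 6 \sin{\left(x \right)} identically.
Matching coefficients of the independent functions:
  [e^{x}]:  3 A = 6
  [\sin{\left(x \right)}]:  - 3 B = 6
Solving: A = 2, B = -2.
Check against the point condition:
  u(1, 0) = - 2 \cos{\left(1 \right)} + 2 e  ⟹  e A + B \cos{\left(1 \right)} = - 2 \cos{\left(1 \right)} + 2 e  ✓
Hence u(x, y) = 2 e^{x} - 2 \cos{\left(x \right)}.

Answer: u(x, y) = 2 e^{x} - 2 \cos{\left(x \right)}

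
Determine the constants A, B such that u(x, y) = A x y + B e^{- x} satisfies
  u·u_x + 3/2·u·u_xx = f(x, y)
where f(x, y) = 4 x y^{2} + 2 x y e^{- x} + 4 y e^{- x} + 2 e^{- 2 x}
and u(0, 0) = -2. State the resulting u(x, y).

Answer: u(x, y) = - 2 x y - 2 e^{- x}

Derivation:
Substitute the ansatz u = A x y + B e^{- x} into the left-hand side.
Derivatives of the ansatz:
  u_x = A y - B e^{- x}
  u_xx = B e^{- x}
Term by term:
  u·u_x = A^{2} x y^{2} - A B x y e^{- x} + A B y e^{- x} - B^{2} e^{- 2 x}
  3/2·u·u_xx = \frac{3 A B x y e^{- x}}{2} + \frac{3 B^{2} e^{- 2 x}}{2}
So the left-hand side equals
  A^{2} x y^{2} + \frac{A B x y e^{- x}}{2} + A B y e^{- x} + \frac{B^{2} e^{- 2 x}}{2}
This must equal f(x, y) = 4 x y^{2} + 2 x y e^{- x} + 4 y e^{- x} + 2 e^{- 2 x} identically.
Matching coefficients of the independent functions:
  [x y^{2}]:  A^{2} = 4
  [y e^{- x}]:  A B = 4
  [x y e^{- x}]:  \frac{A B}{2} = 2
  [e^{- 2 x}]:  \frac{B^{2}}{2} = 2
These equations allow (A, B) = (-2, -2) or (2, 2).
Impose the point condition(s):
  u(0, 0) = -2  ⟹  B = -2
Only A = -2, B = -2 satisfies everything.
Hence u(x, y) = - 2 x y - 2 e^{- x}.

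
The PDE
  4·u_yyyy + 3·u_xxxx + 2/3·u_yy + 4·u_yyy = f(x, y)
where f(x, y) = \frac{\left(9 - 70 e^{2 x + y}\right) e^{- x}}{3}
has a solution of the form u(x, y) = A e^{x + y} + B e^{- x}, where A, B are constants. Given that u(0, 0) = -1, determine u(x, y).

Substitute the ansatz u = A e^{x + y} + B e^{- x} into the left-hand side.
Derivatives of the ansatz:
  u_yyyy = A e^{x} e^{y}
  u_xxxx = A e^{x} e^{y} + B e^{- x}
  u_yy = A e^{x} e^{y}
  u_yyy = A e^{x} e^{y}
Term by term:
  4·u_yyyy = 4 A e^{x} e^{y}
  3·u_xxxx = 3 A e^{x} e^{y} + 3 B e^{- x}
  2/3·u_yy = \frac{2 A e^{x} e^{y}}{3}
  4·u_yyy = 4 A e^{x} e^{y}
So the left-hand side equals
  \frac{35 A e^{x} e^{y}}{3} + 3 B e^{- x}
This must equal f(x, y) = \frac{\left(9 - 70 e^{2 x + y}\right) e^{- x}}{3} identically.
Matching coefficients of the independent functions:
  [e^{x} e^{y}]:  \frac{35 A}{3} = - \frac{70}{3}
  [e^{- x}]:  3 B = 3
Solving: A = -2, B = 1.
Check against the point condition:
  u(0, 0) = -1  ⟹  A + B = -1  ✓
Hence u(x, y) = - 2 e^{x + y} + e^{- x}.

Answer: u(x, y) = - 2 e^{x + y} + e^{- x}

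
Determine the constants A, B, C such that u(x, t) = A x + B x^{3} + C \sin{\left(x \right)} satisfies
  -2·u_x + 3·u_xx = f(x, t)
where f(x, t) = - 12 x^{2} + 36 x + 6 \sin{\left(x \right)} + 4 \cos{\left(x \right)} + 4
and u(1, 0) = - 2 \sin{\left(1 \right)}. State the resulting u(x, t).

Substitute the ansatz u = A x + B x^{3} + C \sin{\left(x \right)} into the left-hand side.
Derivatives of the ansatz:
  u_x = A + 3 B x^{2} + C \cos{\left(x \right)}
  u_xx = 6 B x - C \sin{\left(x \right)}
Term by term:
  -2·u_x = - 2 A - 6 B x^{2} - 2 C \cos{\left(x \right)}
  3·u_xx = 18 B x - 3 C \sin{\left(x \right)}
So the left-hand side equals
  - 2 A - 6 B x^{2} + 18 B x - 3 C \sin{\left(x \right)} - 2 C \cos{\left(x \right)}
This must equal f(x, t) = - 12 x^{2} + 36 x + 6 \sin{\left(x \right)} + 4 \cos{\left(x \right)} + 4 identically.
Matching coefficients of the independent functions:
  [constant term]:  - 2 A = 4
  [x]:  18 B = 36
  [x^{2}]:  - 6 B = -12
  [\sin{\left(x \right)}]:  - 3 C = 6
  [\cos{\left(x \right)}]:  - 2 C = 4
Solving: A = -2, B = 2, C = -2.
Check against the point condition:
  u(1, 0) = - 2 \sin{\left(1 \right)}  ⟹  A + B + C \sin{\left(1 \right)} = - 2 \sin{\left(1 \right)}  ✓
Hence u(x, t) = 2 x^{3} - 2 x - 2 \sin{\left(x \right)}.

Answer: u(x, t) = 2 x^{3} - 2 x - 2 \sin{\left(x \right)}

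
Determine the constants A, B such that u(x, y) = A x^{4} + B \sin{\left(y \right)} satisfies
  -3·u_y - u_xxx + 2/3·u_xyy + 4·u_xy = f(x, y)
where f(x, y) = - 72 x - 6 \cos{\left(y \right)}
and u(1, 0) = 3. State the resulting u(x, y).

Substitute the ansatz u = A x^{4} + B \sin{\left(y \right)} into the left-hand side.
Derivatives of the ansatz:
  u_y = B \cos{\left(y \right)}
  u_xxx = 24 A x
  u_xyy = 0
  u_xy = 0
Term by term:
  -3·u_y = - 3 B \cos{\left(y \right)}
  -u_xxx = - 24 A x
  2/3·u_xyy = 0
  4·u_xy = 0
So the left-hand side equals
  - 24 A x - 3 B \cos{\left(y \right)}
This must equal f(x, y) = - 72 x - 6 \cos{\left(y \right)} identically.
Matching coefficients of the independent functions:
  [x]:  - 24 A = -72
  [\cos{\left(y \right)}]:  - 3 B = -6
Solving: A = 3, B = 2.
Check against the point condition:
  u(1, 0) = 3  ⟹  A = 3  ✓
Hence u(x, y) = 3 x^{4} + 2 \sin{\left(y \right)}.

Answer: u(x, y) = 3 x^{4} + 2 \sin{\left(y \right)}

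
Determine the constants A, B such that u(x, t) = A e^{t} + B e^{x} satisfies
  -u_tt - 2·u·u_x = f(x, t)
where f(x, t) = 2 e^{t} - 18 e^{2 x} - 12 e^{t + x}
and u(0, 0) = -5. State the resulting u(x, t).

Substitute the ansatz u = A e^{t} + B e^{x} into the left-hand side.
Derivatives of the ansatz:
  u_tt = A e^{t}
  u_x = B e^{x}
Term by term:
  -u_tt = - A e^{t}
  -2·u·u_x = - 2 A B e^{t} e^{x} - 2 B^{2} e^{2 x}
So the left-hand side equals
  - 2 A B e^{t} e^{x} - A e^{t} - 2 B^{2} e^{2 x}
This must equal f(x, t) identically; expanded, f = - 12 e^{t} e^{x} + 2 e^{t} - 18 e^{2 x}.
Matching coefficients of the independent functions:
  [e^{t} e^{x}]:  - 2 A B = -12
  [e^{t}]:  - A = 2
  [e^{2 x}]:  - 2 B^{2} = -18
Solving: A = -2, B = -3.
Check against the point condition:
  u(0, 0) = -5  ⟹  A + B = -5  ✓
Hence u(x, t) = - 2 e^{t} - 3 e^{x}.

Answer: u(x, t) = - 2 e^{t} - 3 e^{x}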